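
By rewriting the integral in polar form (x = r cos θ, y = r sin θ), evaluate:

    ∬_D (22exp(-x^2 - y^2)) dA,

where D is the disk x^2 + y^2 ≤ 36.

The region D is 0 ≤ r ≤ 6, 0 ≤ θ ≤ 2π in polar coordinates, where x = r cos(θ), y = r sin(θ), and dA = r dr dθ.

Under the substitution, the integrand becomes 22exp(-r^2), so

    ∬_D (22exp(-x^2 - y^2)) dA = ∫_{0}^{2π} ∫_{0}^{6} (22exp(-r^2)) · r dr dθ.

Inner integral (in r): ∫_{0}^{6} (22exp(-r^2)) · r dr = 11 - 11exp(-36).

Outer integral (in θ): ∫_{0}^{2π} (11 - 11exp(-36)) dθ = -22π exp(-36) + 22π.

Therefore ∬_D (22exp(-x^2 - y^2)) dA = -22π exp(-36) + 22π.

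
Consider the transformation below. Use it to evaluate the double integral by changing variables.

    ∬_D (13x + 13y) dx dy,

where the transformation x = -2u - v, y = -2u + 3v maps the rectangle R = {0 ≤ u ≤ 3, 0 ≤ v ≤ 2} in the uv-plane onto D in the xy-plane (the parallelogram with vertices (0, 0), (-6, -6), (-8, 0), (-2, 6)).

Compute the Jacobian determinant of (x, y) with respect to (u, v):

    ∂(x,y)/∂(u,v) = | -2  -1 | = (-2)(3) - (-1)(-2) = -8.
                   | -2  3 |

Its absolute value is |J| = 8 (the area scaling factor).

Substituting x = -2u - v, y = -2u + 3v into the integrand,

    13x + 13y → -52u + 26v,

so the integral becomes

    ∬_R (-52u + 26v) · |J| du dv = ∫_0^3 ∫_0^2 (-416u + 208v) dv du.

Inner (v): 416 - 832u.
Outer (u): -2496.

Therefore ∬_D (13x + 13y) dx dy = -2496.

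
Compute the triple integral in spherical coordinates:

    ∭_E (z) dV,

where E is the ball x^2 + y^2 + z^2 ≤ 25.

In spherical coordinates, x = ρ sin(φ) cos(θ), y = ρ sin(φ) sin(θ), z = ρ cos(φ), and dV = ρ^2 sin(φ) dρ dφ dθ.

The integrand becomes ρ cos(φ), so

    ∭_E (z) dV = ∫_{0}^{2π} ∫_{0}^{π} ∫_{0}^{5} (ρ cos(φ)) · ρ^2 sin(φ) dρ dφ dθ.

Inner (ρ): 625sin(2φ)/8.
Middle (φ): 0.
Outer (θ): 0.

Therefore the triple integral equals 0.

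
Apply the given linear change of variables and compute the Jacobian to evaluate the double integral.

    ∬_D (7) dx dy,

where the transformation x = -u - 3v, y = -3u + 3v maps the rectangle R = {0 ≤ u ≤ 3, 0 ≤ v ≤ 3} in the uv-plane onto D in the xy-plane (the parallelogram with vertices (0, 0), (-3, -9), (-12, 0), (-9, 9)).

Compute the Jacobian determinant of (x, y) with respect to (u, v):

    ∂(x,y)/∂(u,v) = | -1  -3 | = (-1)(3) - (-3)(-3) = -12.
                   | -3  3 |

Its absolute value is |J| = 12 (the area scaling factor).

Substituting x = -u - 3v, y = -3u + 3v into the integrand,

    7 → 7,

so the integral becomes

    ∬_R (7) · |J| du dv = ∫_0^3 ∫_0^3 (84) dv du.

Inner (v): 252.
Outer (u): 756.

Therefore ∬_D (7) dx dy = 756.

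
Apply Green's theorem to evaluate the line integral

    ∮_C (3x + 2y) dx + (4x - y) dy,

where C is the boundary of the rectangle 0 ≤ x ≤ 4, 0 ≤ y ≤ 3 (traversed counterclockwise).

Green's theorem converts the closed line integral into a double integral over the enclosed region D:

    ∮_C P dx + Q dy = ∬_D (∂Q/∂x - ∂P/∂y) dA.

Here P = 3x + 2y, Q = 4x - y, so

    ∂Q/∂x = 4,    ∂P/∂y = 2,
    ∂Q/∂x - ∂P/∂y = 2.

D is the region 0 ≤ x ≤ 4, 0 ≤ y ≤ 3. Evaluating the double integral:

    ∬_D (2) dA = ∫_0^{4} ∫_0^{3} (2) dy dx.

Inner (y from 0 to 3): 6.
Outer (x from 0 to 4): 24.

Therefore ∮_C P dx + Q dy = 24.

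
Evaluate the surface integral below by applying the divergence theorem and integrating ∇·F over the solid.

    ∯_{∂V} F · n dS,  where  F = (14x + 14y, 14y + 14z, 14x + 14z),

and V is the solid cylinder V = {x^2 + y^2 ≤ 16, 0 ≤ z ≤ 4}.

By the divergence theorem,

    ∯_{∂V} F · n dS = ∭_V (∇ · F) dV.

Compute the divergence:
    ∇ · F = ∂F_x/∂x + ∂F_y/∂y + ∂F_z/∂z = 14 + 14 + 14 = 42.

In cylindrical coordinates, x = r cos(θ), y = r sin(θ), z = z, dV = r dr dθ dz, with 0 ≤ r ≤ 4, 0 ≤ θ ≤ 2π, 0 ≤ z ≤ 4.

The integrand, after substitution and multiplying by the volume element, becomes (42) · r, so

    ∭_V (∇·F) dV = ∫_0^{2π} ∫_0^{4} ∫_0^{4} (42) · r dz dr dθ.

Inner (z from 0 to 4): 168r.
Middle (r from 0 to 4): 1344.
Outer (θ from 0 to 2π): 2688π.

Therefore ∯_{∂V} F · n dS = 2688π.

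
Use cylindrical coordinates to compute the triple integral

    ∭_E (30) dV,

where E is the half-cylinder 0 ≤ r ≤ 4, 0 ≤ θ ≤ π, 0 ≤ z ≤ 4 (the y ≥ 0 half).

In cylindrical coordinates, x = r cos(θ), y = r sin(θ), z = z, and dV = r dr dθ dz.

The integrand becomes 30, so

    ∭_E (30) dV = ∫_{0}^{π} ∫_{0}^{4} ∫_{0}^{4} (30) · r dz dr dθ.

Inner (z): 120r.
Middle (r from 0 to 4): 960.
Outer (θ): 960π.

Therefore the triple integral equals 960π.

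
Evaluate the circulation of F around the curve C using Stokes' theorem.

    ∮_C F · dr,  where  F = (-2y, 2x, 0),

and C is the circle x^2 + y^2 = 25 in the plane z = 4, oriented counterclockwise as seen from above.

Let S be the flat disk x^2 + y^2 ≤ 25 in the plane z = 4, with upward unit normal n̂ = ẑ. By Stokes' theorem,

    ∮_C F · dr = ∬_S (∇ × F) · n̂ dS = ∬_D (curl F)_z dA,

where D is the disk x^2 + y^2 ≤ 25.

Compute the curl of F = (-2y, 2x, 0):
    (∇ × F)_x = ∂F_z/∂y - ∂F_y/∂z = 0,
    (∇ × F)_y = ∂F_x/∂z - ∂F_z/∂x = 0,
    (∇ × F)_z = ∂F_y/∂x - ∂F_x/∂y = 4.

On z = 4, (curl F)_z = 4.

Convert to polar (x = r cos θ, y = r sin θ, dA = r dr dθ); the integrand becomes 4, so

    ∬_D (curl F)_z dA = ∫_0^{2π} ∫_0^{5} (4) · r dr dθ.

Inner (r from 0 to 5): 50.
Outer (θ from 0 to 2π): 100π.

Therefore ∮_C F · dr = 100π.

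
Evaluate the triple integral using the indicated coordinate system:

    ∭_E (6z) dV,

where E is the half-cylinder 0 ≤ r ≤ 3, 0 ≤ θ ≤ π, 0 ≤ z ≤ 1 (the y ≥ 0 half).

In cylindrical coordinates, x = r cos(θ), y = r sin(θ), z = z, and dV = r dr dθ dz.

The integrand becomes 6z, so

    ∭_E (6z) dV = ∫_{0}^{π} ∫_{0}^{3} ∫_{0}^{1} (6z) · r dz dr dθ.

Inner (z): 3r.
Middle (r from 0 to 3): 27/2.
Outer (θ): 27π/2.

Therefore the triple integral equals 27π/2.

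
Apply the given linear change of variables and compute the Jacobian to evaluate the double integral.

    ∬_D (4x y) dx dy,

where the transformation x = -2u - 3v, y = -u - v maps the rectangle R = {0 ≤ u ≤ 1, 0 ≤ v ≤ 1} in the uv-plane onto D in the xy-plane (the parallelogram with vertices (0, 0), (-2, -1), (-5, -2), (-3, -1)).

Compute the Jacobian determinant of (x, y) with respect to (u, v):

    ∂(x,y)/∂(u,v) = | -2  -3 | = (-2)(-1) - (-3)(-1) = -1.
                   | -1  -1 |

Its absolute value is |J| = 1 (the area scaling factor).

Substituting x = -2u - 3v, y = -u - v into the integrand,

    4x y → 8u^2 + 20u v + 12v^2,

so the integral becomes

    ∬_R (8u^2 + 20u v + 12v^2) · |J| du dv = ∫_0^1 ∫_0^1 (8u^2 + 20u v + 12v^2) dv du.

Inner (v): 8u^2 + 10u + 4.
Outer (u): 35/3.

Therefore ∬_D (4x y) dx dy = 35/3.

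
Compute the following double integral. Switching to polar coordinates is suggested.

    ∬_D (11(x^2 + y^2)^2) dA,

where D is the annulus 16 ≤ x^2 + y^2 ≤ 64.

The region D is 4 ≤ r ≤ 8, 0 ≤ θ ≤ 2π in polar coordinates, where x = r cos(θ), y = r sin(θ), and dA = r dr dθ.

Under the substitution, the integrand becomes 11r^4, so

    ∬_D (11(x^2 + y^2)^2) dA = ∫_{0}^{2π} ∫_{4}^{8} (11r^4) · r dr dθ.

Inner integral (in r): ∫_{4}^{8} (11r^4) · r dr = 473088.

Outer integral (in θ): ∫_{0}^{2π} (473088) dθ = 946176π.

Therefore ∬_D (11(x^2 + y^2)^2) dA = 946176π.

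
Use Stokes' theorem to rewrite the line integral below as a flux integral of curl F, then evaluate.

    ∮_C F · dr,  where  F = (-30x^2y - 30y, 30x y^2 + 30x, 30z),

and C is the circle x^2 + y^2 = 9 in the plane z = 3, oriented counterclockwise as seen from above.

Let S be the flat disk x^2 + y^2 ≤ 9 in the plane z = 3, with upward unit normal n̂ = ẑ. By Stokes' theorem,

    ∮_C F · dr = ∬_S (∇ × F) · n̂ dS = ∬_D (curl F)_z dA,

where D is the disk x^2 + y^2 ≤ 9.

Compute the curl of F = (-30x^2y - 30y, 30x y^2 + 30x, 30z):
    (∇ × F)_x = ∂F_z/∂y - ∂F_y/∂z = 0,
    (∇ × F)_y = ∂F_x/∂z - ∂F_z/∂x = 0,
    (∇ × F)_z = ∂F_y/∂x - ∂F_x/∂y = 30x^2 + 30y^2 + 60.

On z = 3, (curl F)_z = 30x^2 + 30y^2 + 60.

Convert to polar (x = r cos θ, y = r sin θ, dA = r dr dθ); the integrand becomes 30r^2 + 60, so

    ∬_D (curl F)_z dA = ∫_0^{2π} ∫_0^{3} (30r^2 + 60) · r dr dθ.

Inner (r from 0 to 3): 1755/2.
Outer (θ from 0 to 2π): 1755π.

Therefore ∮_C F · dr = 1755π.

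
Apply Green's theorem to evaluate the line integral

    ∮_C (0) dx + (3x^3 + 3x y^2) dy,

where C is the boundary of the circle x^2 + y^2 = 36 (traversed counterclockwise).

Green's theorem converts the closed line integral into a double integral over the enclosed region D:

    ∮_C P dx + Q dy = ∬_D (∂Q/∂x - ∂P/∂y) dA.

Here P = 0, Q = 3x^3 + 3x y^2, so

    ∂Q/∂x = 9x^2 + 3y^2,    ∂P/∂y = 0,
    ∂Q/∂x - ∂P/∂y = 9x^2 + 3y^2.

D is the region x^2 + y^2 ≤ 36. Evaluating the double integral:

In polar coordinates (x = r cos θ, y = r sin θ, dA = r dr dθ) the integrand becomes 3r^2(cos(2θ) + 2), so

    ∬_D (9x^2 + 3y^2) dA = ∫_0^{2π} ∫_0^{6} (3r^2(cos(2θ) + 2)) · r dr dθ.

Inner (r from 0 to 6): 972cos(2θ) + 1944.
Outer (θ from 0 to 2π): 3888π.

Therefore ∮_C P dx + Q dy = 3888π.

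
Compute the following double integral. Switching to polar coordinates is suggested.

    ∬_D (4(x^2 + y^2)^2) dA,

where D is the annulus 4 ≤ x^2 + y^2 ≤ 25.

The region D is 2 ≤ r ≤ 5, 0 ≤ θ ≤ 2π in polar coordinates, where x = r cos(θ), y = r sin(θ), and dA = r dr dθ.

Under the substitution, the integrand becomes 4r^4, so

    ∬_D (4(x^2 + y^2)^2) dA = ∫_{0}^{2π} ∫_{2}^{5} (4r^4) · r dr dθ.

Inner integral (in r): ∫_{2}^{5} (4r^4) · r dr = 10374.

Outer integral (in θ): ∫_{0}^{2π} (10374) dθ = 20748π.

Therefore ∬_D (4(x^2 + y^2)^2) dA = 20748π.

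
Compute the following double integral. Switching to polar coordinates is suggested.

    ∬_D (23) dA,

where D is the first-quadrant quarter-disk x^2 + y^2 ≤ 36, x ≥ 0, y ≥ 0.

The region D is 0 ≤ r ≤ 6, 0 ≤ θ ≤ π/2 in polar coordinates, where x = r cos(θ), y = r sin(θ), and dA = r dr dθ.

Under the substitution, the integrand becomes 23, so

    ∬_D (23) dA = ∫_{0}^{π/2} ∫_{0}^{6} (23) · r dr dθ.

Inner integral (in r): ∫_{0}^{6} (23) · r dr = 414.

Outer integral (in θ): ∫_{0}^{π/2} (414) dθ = 207π.

Therefore ∬_D (23) dA = 207π.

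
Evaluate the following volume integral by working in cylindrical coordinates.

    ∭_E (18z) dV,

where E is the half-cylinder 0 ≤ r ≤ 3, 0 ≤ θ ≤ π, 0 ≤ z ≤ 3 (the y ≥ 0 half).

In cylindrical coordinates, x = r cos(θ), y = r sin(θ), z = z, and dV = r dr dθ dz.

The integrand becomes 18z, so

    ∭_E (18z) dV = ∫_{0}^{π} ∫_{0}^{3} ∫_{0}^{3} (18z) · r dz dr dθ.

Inner (z): 81r.
Middle (r from 0 to 3): 729/2.
Outer (θ): 729π/2.

Therefore the triple integral equals 729π/2.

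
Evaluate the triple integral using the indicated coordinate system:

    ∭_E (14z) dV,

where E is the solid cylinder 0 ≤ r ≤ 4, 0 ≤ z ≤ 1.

In cylindrical coordinates, x = r cos(θ), y = r sin(θ), z = z, and dV = r dr dθ dz.

The integrand becomes 14z, so

    ∭_E (14z) dV = ∫_{0}^{2π} ∫_{0}^{4} ∫_{0}^{1} (14z) · r dz dr dθ.

Inner (z): 7r.
Middle (r from 0 to 4): 56.
Outer (θ): 112π.

Therefore the triple integral equals 112π.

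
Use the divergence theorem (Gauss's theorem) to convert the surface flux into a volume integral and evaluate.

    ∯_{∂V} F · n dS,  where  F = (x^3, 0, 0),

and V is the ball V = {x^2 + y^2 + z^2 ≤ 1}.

By the divergence theorem,

    ∯_{∂V} F · n dS = ∭_V (∇ · F) dV.

Compute the divergence:
    ∇ · F = ∂F_x/∂x + ∂F_y/∂y + ∂F_z/∂z = 3x^2 + 0 + 0 = 3x^2.

In spherical coordinates, x = ρ sin(φ) cos(θ), y = ρ sin(φ) sin(θ), z = ρ cos(φ), dV = ρ^2 sin(φ) dρ dφ dθ, with 0 ≤ ρ ≤ 1, 0 ≤ φ ≤ π, 0 ≤ θ ≤ 2π.

The integrand, after substitution and multiplying by the volume element, becomes (3ρ^2sin(φ)^2cos(θ)^2) · ρ^2 sin(φ), so

    ∭_V (∇·F) dV = ∫_0^{2π} ∫_0^{π} ∫_0^{1} (3ρ^2sin(φ)^2cos(θ)^2) · ρ^2 sin(φ) dρ dφ dθ.

Inner (ρ from 0 to 1): 3sin(φ)^3cos(θ)^2/5.
Middle (φ from 0 to π): 4cos(θ)^2/5.
Outer (θ from 0 to 2π): 4π/5.

Therefore ∯_{∂V} F · n dS = 4π/5.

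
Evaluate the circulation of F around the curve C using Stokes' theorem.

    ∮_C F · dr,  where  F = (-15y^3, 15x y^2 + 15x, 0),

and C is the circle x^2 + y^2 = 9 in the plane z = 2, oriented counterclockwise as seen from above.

Let S be the flat disk x^2 + y^2 ≤ 9 in the plane z = 2, with upward unit normal n̂ = ẑ. By Stokes' theorem,

    ∮_C F · dr = ∬_S (∇ × F) · n̂ dS = ∬_D (curl F)_z dA,

where D is the disk x^2 + y^2 ≤ 9.

Compute the curl of F = (-15y^3, 15x y^2 + 15x, 0):
    (∇ × F)_x = ∂F_z/∂y - ∂F_y/∂z = 0,
    (∇ × F)_y = ∂F_x/∂z - ∂F_z/∂x = 0,
    (∇ × F)_z = ∂F_y/∂x - ∂F_x/∂y = 60y^2 + 15.

On z = 2, (curl F)_z = 60y^2 + 15.

Convert to polar (x = r cos θ, y = r sin θ, dA = r dr dθ); the integrand becomes 60r^2sin(θ)^2 + 15, so

    ∬_D (curl F)_z dA = ∫_0^{2π} ∫_0^{3} (60r^2sin(θ)^2 + 15) · r dr dθ.

Inner (r from 0 to 3): 1215sin(θ)^2 + 135/2.
Outer (θ from 0 to 2π): 1350π.

Therefore ∮_C F · dr = 1350π.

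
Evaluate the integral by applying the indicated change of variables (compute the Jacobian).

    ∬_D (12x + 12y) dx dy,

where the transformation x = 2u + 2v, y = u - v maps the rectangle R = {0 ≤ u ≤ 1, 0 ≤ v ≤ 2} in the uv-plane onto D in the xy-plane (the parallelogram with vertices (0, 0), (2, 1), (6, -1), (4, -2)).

Compute the Jacobian determinant of (x, y) with respect to (u, v):

    ∂(x,y)/∂(u,v) = | 2  2 | = (2)(-1) - (2)(1) = -4.
                   | 1  -1 |

Its absolute value is |J| = 4 (the area scaling factor).

Substituting x = 2u + 2v, y = u - v into the integrand,

    12x + 12y → 36u + 12v,

so the integral becomes

    ∬_R (36u + 12v) · |J| du dv = ∫_0^1 ∫_0^2 (144u + 48v) dv du.

Inner (v): 288u + 96.
Outer (u): 240.

Therefore ∬_D (12x + 12y) dx dy = 240.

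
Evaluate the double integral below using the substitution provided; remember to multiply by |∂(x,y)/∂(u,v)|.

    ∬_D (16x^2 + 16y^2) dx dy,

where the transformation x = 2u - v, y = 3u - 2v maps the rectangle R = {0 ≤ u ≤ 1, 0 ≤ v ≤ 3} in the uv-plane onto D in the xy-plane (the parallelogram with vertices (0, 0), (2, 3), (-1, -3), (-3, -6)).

Compute the Jacobian determinant of (x, y) with respect to (u, v):

    ∂(x,y)/∂(u,v) = | 2  -1 | = (2)(-2) - (-1)(3) = -1.
                   | 3  -2 |

Its absolute value is |J| = 1 (the area scaling factor).

Substituting x = 2u - v, y = 3u - 2v into the integrand,

    16x^2 + 16y^2 → 208u^2 - 256u v + 80v^2,

so the integral becomes

    ∬_R (208u^2 - 256u v + 80v^2) · |J| du dv = ∫_0^1 ∫_0^3 (208u^2 - 256u v + 80v^2) dv du.

Inner (v): 624u^2 - 1152u + 720.
Outer (u): 352.

Therefore ∬_D (16x^2 + 16y^2) dx dy = 352.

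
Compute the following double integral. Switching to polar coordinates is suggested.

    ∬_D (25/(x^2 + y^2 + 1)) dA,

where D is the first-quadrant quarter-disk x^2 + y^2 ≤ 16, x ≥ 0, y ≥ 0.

The region D is 0 ≤ r ≤ 4, 0 ≤ θ ≤ π/2 in polar coordinates, where x = r cos(θ), y = r sin(θ), and dA = r dr dθ.

Under the substitution, the integrand becomes 25/(r^2 + 1), so

    ∬_D (25/(x^2 + y^2 + 1)) dA = ∫_{0}^{π/2} ∫_{0}^{4} (25/(r^2 + 1)) · r dr dθ.

Inner integral (in r): ∫_{0}^{4} (25/(r^2 + 1)) · r dr = 25log(17)/2.

Outer integral (in θ): ∫_{0}^{π/2} (25log(17)/2) dθ = 25π log(17)/4.

Therefore ∬_D (25/(x^2 + y^2 + 1)) dA = 25π log(17)/4.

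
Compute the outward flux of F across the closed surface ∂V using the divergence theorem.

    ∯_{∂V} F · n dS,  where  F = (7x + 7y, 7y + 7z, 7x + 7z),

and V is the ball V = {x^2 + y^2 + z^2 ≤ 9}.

By the divergence theorem,

    ∯_{∂V} F · n dS = ∭_V (∇ · F) dV.

Compute the divergence:
    ∇ · F = ∂F_x/∂x + ∂F_y/∂y + ∂F_z/∂z = 7 + 7 + 7 = 21.

In spherical coordinates, x = ρ sin(φ) cos(θ), y = ρ sin(φ) sin(θ), z = ρ cos(φ), dV = ρ^2 sin(φ) dρ dφ dθ, with 0 ≤ ρ ≤ 3, 0 ≤ φ ≤ π, 0 ≤ θ ≤ 2π.

The integrand, after substitution and multiplying by the volume element, becomes (21) · ρ^2 sin(φ), so

    ∭_V (∇·F) dV = ∫_0^{2π} ∫_0^{π} ∫_0^{3} (21) · ρ^2 sin(φ) dρ dφ dθ.

Inner (ρ from 0 to 3): 189sin(φ).
Middle (φ from 0 to π): 378.
Outer (θ from 0 to 2π): 756π.

Therefore ∯_{∂V} F · n dS = 756π.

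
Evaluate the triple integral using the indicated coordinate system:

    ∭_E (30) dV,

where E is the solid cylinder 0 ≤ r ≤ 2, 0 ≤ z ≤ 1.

In cylindrical coordinates, x = r cos(θ), y = r sin(θ), z = z, and dV = r dr dθ dz.

The integrand becomes 30, so

    ∭_E (30) dV = ∫_{0}^{2π} ∫_{0}^{2} ∫_{0}^{1} (30) · r dz dr dθ.

Inner (z): 30r.
Middle (r from 0 to 2): 60.
Outer (θ): 120π.

Therefore the triple integral equals 120π.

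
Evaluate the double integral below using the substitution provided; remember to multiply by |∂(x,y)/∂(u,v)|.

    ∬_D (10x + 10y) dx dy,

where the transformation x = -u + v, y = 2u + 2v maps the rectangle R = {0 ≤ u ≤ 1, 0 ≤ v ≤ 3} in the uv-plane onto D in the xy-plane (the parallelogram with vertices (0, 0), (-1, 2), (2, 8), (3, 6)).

Compute the Jacobian determinant of (x, y) with respect to (u, v):

    ∂(x,y)/∂(u,v) = | -1  1 | = (-1)(2) - (1)(2) = -4.
                   | 2  2 |

Its absolute value is |J| = 4 (the area scaling factor).

Substituting x = -u + v, y = 2u + 2v into the integrand,

    10x + 10y → 10u + 30v,

so the integral becomes

    ∬_R (10u + 30v) · |J| du dv = ∫_0^1 ∫_0^3 (40u + 120v) dv du.

Inner (v): 120u + 540.
Outer (u): 600.

Therefore ∬_D (10x + 10y) dx dy = 600.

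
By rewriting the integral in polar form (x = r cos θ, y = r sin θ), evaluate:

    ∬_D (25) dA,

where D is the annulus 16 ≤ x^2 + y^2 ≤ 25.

The region D is 4 ≤ r ≤ 5, 0 ≤ θ ≤ 2π in polar coordinates, where x = r cos(θ), y = r sin(θ), and dA = r dr dθ.

Under the substitution, the integrand becomes 25, so

    ∬_D (25) dA = ∫_{0}^{2π} ∫_{4}^{5} (25) · r dr dθ.

Inner integral (in r): ∫_{4}^{5} (25) · r dr = 225/2.

Outer integral (in θ): ∫_{0}^{2π} (225/2) dθ = 225π.

Therefore ∬_D (25) dA = 225π.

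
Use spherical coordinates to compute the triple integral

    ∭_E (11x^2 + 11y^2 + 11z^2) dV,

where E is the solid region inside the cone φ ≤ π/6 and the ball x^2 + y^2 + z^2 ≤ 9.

In spherical coordinates, x = ρ sin(φ) cos(θ), y = ρ sin(φ) sin(θ), z = ρ cos(φ), and dV = ρ^2 sin(φ) dρ dφ dθ.

The integrand becomes 11ρ^2, so

    ∭_E (11x^2 + 11y^2 + 11z^2) dV = ∫_{0}^{2π} ∫_{0}^{π/6} ∫_{0}^{3} (11ρ^2) · ρ^2 sin(φ) dρ dφ dθ.

Inner (ρ): 2673sin(φ)/5.
Middle (φ): 2673/5 - 2673sqrt(3)/10.
Outer (θ): 2673π (2 - sqrt(3))/5.

Therefore the triple integral equals 2673π (2 - sqrt(3))/5.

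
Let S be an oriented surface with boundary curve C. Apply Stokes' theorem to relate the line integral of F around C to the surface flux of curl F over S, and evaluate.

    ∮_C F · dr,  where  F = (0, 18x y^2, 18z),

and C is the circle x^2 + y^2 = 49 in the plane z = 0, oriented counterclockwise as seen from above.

Let S be the flat disk x^2 + y^2 ≤ 49 in the plane z = 0, with upward unit normal n̂ = ẑ. By Stokes' theorem,

    ∮_C F · dr = ∬_S (∇ × F) · n̂ dS = ∬_D (curl F)_z dA,

where D is the disk x^2 + y^2 ≤ 49.

Compute the curl of F = (0, 18x y^2, 18z):
    (∇ × F)_x = ∂F_z/∂y - ∂F_y/∂z = 0,
    (∇ × F)_y = ∂F_x/∂z - ∂F_z/∂x = 0,
    (∇ × F)_z = ∂F_y/∂x - ∂F_x/∂y = 18y^2.

On z = 0, (curl F)_z = 18y^2.

Convert to polar (x = r cos θ, y = r sin θ, dA = r dr dθ); the integrand becomes 18r^2sin(θ)^2, so

    ∬_D (curl F)_z dA = ∫_0^{2π} ∫_0^{7} (18r^2sin(θ)^2) · r dr dθ.

Inner (r from 0 to 7): 21609sin(θ)^2/2.
Outer (θ from 0 to 2π): 21609π/2.

Therefore ∮_C F · dr = 21609π/2.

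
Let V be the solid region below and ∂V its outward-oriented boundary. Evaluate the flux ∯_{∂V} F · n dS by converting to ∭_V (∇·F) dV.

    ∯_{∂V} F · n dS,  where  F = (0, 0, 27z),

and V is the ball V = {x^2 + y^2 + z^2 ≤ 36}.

By the divergence theorem,

    ∯_{∂V} F · n dS = ∭_V (∇ · F) dV.

Compute the divergence:
    ∇ · F = ∂F_x/∂x + ∂F_y/∂y + ∂F_z/∂z = 0 + 0 + 27 = 27.

In spherical coordinates, x = ρ sin(φ) cos(θ), y = ρ sin(φ) sin(θ), z = ρ cos(φ), dV = ρ^2 sin(φ) dρ dφ dθ, with 0 ≤ ρ ≤ 6, 0 ≤ φ ≤ π, 0 ≤ θ ≤ 2π.

The integrand, after substitution and multiplying by the volume element, becomes (27) · ρ^2 sin(φ), so

    ∭_V (∇·F) dV = ∫_0^{2π} ∫_0^{π} ∫_0^{6} (27) · ρ^2 sin(φ) dρ dφ dθ.

Inner (ρ from 0 to 6): 1944sin(φ).
Middle (φ from 0 to π): 3888.
Outer (θ from 0 to 2π): 7776π.

Therefore ∯_{∂V} F · n dS = 7776π.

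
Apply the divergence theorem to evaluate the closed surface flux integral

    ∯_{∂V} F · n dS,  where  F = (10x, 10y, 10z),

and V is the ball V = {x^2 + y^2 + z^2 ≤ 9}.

By the divergence theorem,

    ∯_{∂V} F · n dS = ∭_V (∇ · F) dV.

Compute the divergence:
    ∇ · F = ∂F_x/∂x + ∂F_y/∂y + ∂F_z/∂z = 10 + 10 + 10 = 30.

In spherical coordinates, x = ρ sin(φ) cos(θ), y = ρ sin(φ) sin(θ), z = ρ cos(φ), dV = ρ^2 sin(φ) dρ dφ dθ, with 0 ≤ ρ ≤ 3, 0 ≤ φ ≤ π, 0 ≤ θ ≤ 2π.

The integrand, after substitution and multiplying by the volume element, becomes (30) · ρ^2 sin(φ), so

    ∭_V (∇·F) dV = ∫_0^{2π} ∫_0^{π} ∫_0^{3} (30) · ρ^2 sin(φ) dρ dφ dθ.

Inner (ρ from 0 to 3): 270sin(φ).
Middle (φ from 0 to π): 540.
Outer (θ from 0 to 2π): 1080π.

Therefore ∯_{∂V} F · n dS = 1080π.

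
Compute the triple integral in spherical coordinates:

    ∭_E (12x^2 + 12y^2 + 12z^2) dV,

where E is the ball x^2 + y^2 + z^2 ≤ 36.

In spherical coordinates, x = ρ sin(φ) cos(θ), y = ρ sin(φ) sin(θ), z = ρ cos(φ), and dV = ρ^2 sin(φ) dρ dφ dθ.

The integrand becomes 12ρ^2, so

    ∭_E (12x^2 + 12y^2 + 12z^2) dV = ∫_{0}^{2π} ∫_{0}^{π} ∫_{0}^{6} (12ρ^2) · ρ^2 sin(φ) dρ dφ dθ.

Inner (ρ): 93312sin(φ)/5.
Middle (φ): 186624/5.
Outer (θ): 373248π/5.

Therefore the triple integral equals 373248π/5.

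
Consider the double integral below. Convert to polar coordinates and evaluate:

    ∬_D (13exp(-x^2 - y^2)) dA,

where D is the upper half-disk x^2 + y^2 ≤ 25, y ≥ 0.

The region D is 0 ≤ r ≤ 5, 0 ≤ θ ≤ π in polar coordinates, where x = r cos(θ), y = r sin(θ), and dA = r dr dθ.

Under the substitution, the integrand becomes 13exp(-r^2), so

    ∬_D (13exp(-x^2 - y^2)) dA = ∫_{0}^{π} ∫_{0}^{5} (13exp(-r^2)) · r dr dθ.

Inner integral (in r): ∫_{0}^{5} (13exp(-r^2)) · r dr = 13/2 - 13exp(-25)/2.

Outer integral (in θ): ∫_{0}^{π} (13/2 - 13exp(-25)/2) dθ = -13π (1 - exp(25))exp(-25)/2.

Therefore ∬_D (13exp(-x^2 - y^2)) dA = -13π (1 - exp(25))exp(-25)/2.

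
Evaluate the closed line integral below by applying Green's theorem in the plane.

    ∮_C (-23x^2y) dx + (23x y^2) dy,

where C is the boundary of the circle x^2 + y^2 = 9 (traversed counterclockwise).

Green's theorem converts the closed line integral into a double integral over the enclosed region D:

    ∮_C P dx + Q dy = ∬_D (∂Q/∂x - ∂P/∂y) dA.

Here P = -23x^2y, Q = 23x y^2, so

    ∂Q/∂x = 23y^2,    ∂P/∂y = -23x^2,
    ∂Q/∂x - ∂P/∂y = 23x^2 + 23y^2.

D is the region x^2 + y^2 ≤ 9. Evaluating the double integral:

In polar coordinates (x = r cos θ, y = r sin θ, dA = r dr dθ) the integrand becomes 23r^2, so

    ∬_D (23x^2 + 23y^2) dA = ∫_0^{2π} ∫_0^{3} (23r^2) · r dr dθ.

Inner (r from 0 to 3): 1863/4.
Outer (θ from 0 to 2π): 1863π/2.

Therefore ∮_C P dx + Q dy = 1863π/2.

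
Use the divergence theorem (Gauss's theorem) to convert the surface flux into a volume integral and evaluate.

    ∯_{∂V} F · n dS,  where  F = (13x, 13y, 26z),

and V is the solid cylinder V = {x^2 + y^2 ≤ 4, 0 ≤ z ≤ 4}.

By the divergence theorem,

    ∯_{∂V} F · n dS = ∭_V (∇ · F) dV.

Compute the divergence:
    ∇ · F = ∂F_x/∂x + ∂F_y/∂y + ∂F_z/∂z = 13 + 13 + 26 = 52.

In cylindrical coordinates, x = r cos(θ), y = r sin(θ), z = z, dV = r dr dθ dz, with 0 ≤ r ≤ 2, 0 ≤ θ ≤ 2π, 0 ≤ z ≤ 4.

The integrand, after substitution and multiplying by the volume element, becomes (52) · r, so

    ∭_V (∇·F) dV = ∫_0^{2π} ∫_0^{2} ∫_0^{4} (52) · r dz dr dθ.

Inner (z from 0 to 4): 208r.
Middle (r from 0 to 2): 416.
Outer (θ from 0 to 2π): 832π.

Therefore ∯_{∂V} F · n dS = 832π.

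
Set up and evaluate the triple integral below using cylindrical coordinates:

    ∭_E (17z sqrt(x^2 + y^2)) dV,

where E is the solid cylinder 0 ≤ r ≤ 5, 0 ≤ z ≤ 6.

In cylindrical coordinates, x = r cos(θ), y = r sin(θ), z = z, and dV = r dr dθ dz.

The integrand becomes 17r z, so

    ∭_E (17z sqrt(x^2 + y^2)) dV = ∫_{0}^{2π} ∫_{0}^{5} ∫_{0}^{6} (17r z) · r dz dr dθ.

Inner (z): 306r^2.
Middle (r from 0 to 5): 12750.
Outer (θ): 25500π.

Therefore the triple integral equals 25500π.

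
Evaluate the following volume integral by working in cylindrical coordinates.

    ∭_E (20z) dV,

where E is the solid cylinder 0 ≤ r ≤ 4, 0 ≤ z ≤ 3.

In cylindrical coordinates, x = r cos(θ), y = r sin(θ), z = z, and dV = r dr dθ dz.

The integrand becomes 20z, so

    ∭_E (20z) dV = ∫_{0}^{2π} ∫_{0}^{4} ∫_{0}^{3} (20z) · r dz dr dθ.

Inner (z): 90r.
Middle (r from 0 to 4): 720.
Outer (θ): 1440π.

Therefore the triple integral equals 1440π.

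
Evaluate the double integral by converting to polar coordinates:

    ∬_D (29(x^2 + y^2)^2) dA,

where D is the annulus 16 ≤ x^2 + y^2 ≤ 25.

The region D is 4 ≤ r ≤ 5, 0 ≤ θ ≤ 2π in polar coordinates, where x = r cos(θ), y = r sin(θ), and dA = r dr dθ.

Under the substitution, the integrand becomes 29r^4, so

    ∬_D (29(x^2 + y^2)^2) dA = ∫_{0}^{2π} ∫_{4}^{5} (29r^4) · r dr dθ.

Inner integral (in r): ∫_{4}^{5} (29r^4) · r dr = 111447/2.

Outer integral (in θ): ∫_{0}^{2π} (111447/2) dθ = 111447π.

Therefore ∬_D (29(x^2 + y^2)^2) dA = 111447π.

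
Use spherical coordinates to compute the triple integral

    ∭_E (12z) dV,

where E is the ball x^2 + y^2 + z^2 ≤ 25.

In spherical coordinates, x = ρ sin(φ) cos(θ), y = ρ sin(φ) sin(θ), z = ρ cos(φ), and dV = ρ^2 sin(φ) dρ dφ dθ.

The integrand becomes 12ρ cos(φ), so

    ∭_E (12z) dV = ∫_{0}^{2π} ∫_{0}^{π} ∫_{0}^{5} (12ρ cos(φ)) · ρ^2 sin(φ) dρ dφ dθ.

Inner (ρ): 1875sin(2φ)/2.
Middle (φ): 0.
Outer (θ): 0.

Therefore the triple integral equals 0.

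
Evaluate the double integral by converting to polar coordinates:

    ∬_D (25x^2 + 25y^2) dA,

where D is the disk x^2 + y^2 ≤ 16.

The region D is 0 ≤ r ≤ 4, 0 ≤ θ ≤ 2π in polar coordinates, where x = r cos(θ), y = r sin(θ), and dA = r dr dθ.

Under the substitution, the integrand becomes 25r^2, so

    ∬_D (25x^2 + 25y^2) dA = ∫_{0}^{2π} ∫_{0}^{4} (25r^2) · r dr dθ.

Inner integral (in r): ∫_{0}^{4} (25r^2) · r dr = 1600.

Outer integral (in θ): ∫_{0}^{2π} (1600) dθ = 3200π.

Therefore ∬_D (25x^2 + 25y^2) dA = 3200π.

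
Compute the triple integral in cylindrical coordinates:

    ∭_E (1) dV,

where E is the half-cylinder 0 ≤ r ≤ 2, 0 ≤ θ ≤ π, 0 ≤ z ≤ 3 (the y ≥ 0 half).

In cylindrical coordinates, x = r cos(θ), y = r sin(θ), z = z, and dV = r dr dθ dz.

The integrand becomes 1, so

    ∭_E (1) dV = ∫_{0}^{π} ∫_{0}^{2} ∫_{0}^{3} (1) · r dz dr dθ.

Inner (z): 3r.
Middle (r from 0 to 2): 6.
Outer (θ): 6π.

Therefore the triple integral equals 6π.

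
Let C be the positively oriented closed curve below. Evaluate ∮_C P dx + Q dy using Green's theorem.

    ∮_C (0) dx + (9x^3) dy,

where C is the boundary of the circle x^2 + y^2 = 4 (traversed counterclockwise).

Green's theorem converts the closed line integral into a double integral over the enclosed region D:

    ∮_C P dx + Q dy = ∬_D (∂Q/∂x - ∂P/∂y) dA.

Here P = 0, Q = 9x^3, so

    ∂Q/∂x = 27x^2,    ∂P/∂y = 0,
    ∂Q/∂x - ∂P/∂y = 27x^2.

D is the region x^2 + y^2 ≤ 4. Evaluating the double integral:

In polar coordinates (x = r cos θ, y = r sin θ, dA = r dr dθ) the integrand becomes 27r^2cos(θ)^2, so

    ∬_D (27x^2) dA = ∫_0^{2π} ∫_0^{2} (27r^2cos(θ)^2) · r dr dθ.

Inner (r from 0 to 2): 108cos(θ)^2.
Outer (θ from 0 to 2π): 108π.

Therefore ∮_C P dx + Q dy = 108π.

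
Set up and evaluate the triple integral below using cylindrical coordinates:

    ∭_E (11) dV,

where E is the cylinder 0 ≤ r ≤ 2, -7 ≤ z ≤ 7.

In cylindrical coordinates, x = r cos(θ), y = r sin(θ), z = z, and dV = r dr dθ dz.

The integrand becomes 11, so

    ∭_E (11) dV = ∫_{0}^{2π} ∫_{0}^{2} ∫_{-7}^{7} (11) · r dz dr dθ.

Inner (z): 154r.
Middle (r from 0 to 2): 308.
Outer (θ): 616π.

Therefore the triple integral equals 616π.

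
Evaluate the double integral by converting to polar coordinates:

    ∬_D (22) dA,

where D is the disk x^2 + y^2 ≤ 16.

The region D is 0 ≤ r ≤ 4, 0 ≤ θ ≤ 2π in polar coordinates, where x = r cos(θ), y = r sin(θ), and dA = r dr dθ.

Under the substitution, the integrand becomes 22, so

    ∬_D (22) dA = ∫_{0}^{2π} ∫_{0}^{4} (22) · r dr dθ.

Inner integral (in r): ∫_{0}^{4} (22) · r dr = 176.

Outer integral (in θ): ∫_{0}^{2π} (176) dθ = 352π.

Therefore ∬_D (22) dA = 352π.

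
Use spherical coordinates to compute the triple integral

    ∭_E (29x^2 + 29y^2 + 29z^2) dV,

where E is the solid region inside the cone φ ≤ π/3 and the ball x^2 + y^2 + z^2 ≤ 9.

In spherical coordinates, x = ρ sin(φ) cos(θ), y = ρ sin(φ) sin(θ), z = ρ cos(φ), and dV = ρ^2 sin(φ) dρ dφ dθ.

The integrand becomes 29ρ^2, so

    ∭_E (29x^2 + 29y^2 + 29z^2) dV = ∫_{0}^{2π} ∫_{0}^{π/3} ∫_{0}^{3} (29ρ^2) · ρ^2 sin(φ) dρ dφ dθ.

Inner (ρ): 7047sin(φ)/5.
Middle (φ): 7047/10.
Outer (θ): 7047π/5.

Therefore the triple integral equals 7047π/5.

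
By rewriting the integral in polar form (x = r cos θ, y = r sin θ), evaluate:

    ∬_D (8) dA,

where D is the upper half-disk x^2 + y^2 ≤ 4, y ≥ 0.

The region D is 0 ≤ r ≤ 2, 0 ≤ θ ≤ π in polar coordinates, where x = r cos(θ), y = r sin(θ), and dA = r dr dθ.

Under the substitution, the integrand becomes 8, so

    ∬_D (8) dA = ∫_{0}^{π} ∫_{0}^{2} (8) · r dr dθ.

Inner integral (in r): ∫_{0}^{2} (8) · r dr = 16.

Outer integral (in θ): ∫_{0}^{π} (16) dθ = 16π.

Therefore ∬_D (8) dA = 16π.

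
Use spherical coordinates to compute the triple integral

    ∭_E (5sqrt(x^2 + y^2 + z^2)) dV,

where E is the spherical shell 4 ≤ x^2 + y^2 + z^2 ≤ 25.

In spherical coordinates, x = ρ sin(φ) cos(θ), y = ρ sin(φ) sin(θ), z = ρ cos(φ), and dV = ρ^2 sin(φ) dρ dφ dθ.

The integrand becomes 5ρ, so

    ∭_E (5sqrt(x^2 + y^2 + z^2)) dV = ∫_{0}^{2π} ∫_{0}^{π} ∫_{2}^{5} (5ρ) · ρ^2 sin(φ) dρ dφ dθ.

Inner (ρ): 3045sin(φ)/4.
Middle (φ): 3045/2.
Outer (θ): 3045π.

Therefore the triple integral equals 3045π.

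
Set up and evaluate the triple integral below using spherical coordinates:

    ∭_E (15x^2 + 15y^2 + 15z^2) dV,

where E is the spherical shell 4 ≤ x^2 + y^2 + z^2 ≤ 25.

In spherical coordinates, x = ρ sin(φ) cos(θ), y = ρ sin(φ) sin(θ), z = ρ cos(φ), and dV = ρ^2 sin(φ) dρ dφ dθ.

The integrand becomes 15ρ^2, so

    ∭_E (15x^2 + 15y^2 + 15z^2) dV = ∫_{0}^{2π} ∫_{0}^{π} ∫_{2}^{5} (15ρ^2) · ρ^2 sin(φ) dρ dφ dθ.

Inner (ρ): 9279sin(φ).
Middle (φ): 18558.
Outer (θ): 37116π.

Therefore the triple integral equals 37116π.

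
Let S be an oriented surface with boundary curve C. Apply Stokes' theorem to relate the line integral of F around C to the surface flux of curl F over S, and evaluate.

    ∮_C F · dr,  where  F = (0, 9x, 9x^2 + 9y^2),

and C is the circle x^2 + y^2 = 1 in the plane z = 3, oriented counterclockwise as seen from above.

Let S be the flat disk x^2 + y^2 ≤ 1 in the plane z = 3, with upward unit normal n̂ = ẑ. By Stokes' theorem,

    ∮_C F · dr = ∬_S (∇ × F) · n̂ dS = ∬_D (curl F)_z dA,

where D is the disk x^2 + y^2 ≤ 1.

Compute the curl of F = (0, 9x, 9x^2 + 9y^2):
    (∇ × F)_x = ∂F_z/∂y - ∂F_y/∂z = 18y,
    (∇ × F)_y = ∂F_x/∂z - ∂F_z/∂x = -18x,
    (∇ × F)_z = ∂F_y/∂x - ∂F_x/∂y = 9.

On z = 3, (curl F)_z = 9.

Convert to polar (x = r cos θ, y = r sin θ, dA = r dr dθ); the integrand becomes 9, so

    ∬_D (curl F)_z dA = ∫_0^{2π} ∫_0^{1} (9) · r dr dθ.

Inner (r from 0 to 1): 9/2.
Outer (θ from 0 to 2π): 9π.

Therefore ∮_C F · dr = 9π.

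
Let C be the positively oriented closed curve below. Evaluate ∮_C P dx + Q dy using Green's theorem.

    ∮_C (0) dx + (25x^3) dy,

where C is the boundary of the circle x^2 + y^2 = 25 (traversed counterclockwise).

Green's theorem converts the closed line integral into a double integral over the enclosed region D:

    ∮_C P dx + Q dy = ∬_D (∂Q/∂x - ∂P/∂y) dA.

Here P = 0, Q = 25x^3, so

    ∂Q/∂x = 75x^2,    ∂P/∂y = 0,
    ∂Q/∂x - ∂P/∂y = 75x^2.

D is the region x^2 + y^2 ≤ 25. Evaluating the double integral:

In polar coordinates (x = r cos θ, y = r sin θ, dA = r dr dθ) the integrand becomes 75r^2cos(θ)^2, so

    ∬_D (75x^2) dA = ∫_0^{2π} ∫_0^{5} (75r^2cos(θ)^2) · r dr dθ.

Inner (r from 0 to 5): 46875cos(θ)^2/4.
Outer (θ from 0 to 2π): 46875π/4.

Therefore ∮_C P dx + Q dy = 46875π/4.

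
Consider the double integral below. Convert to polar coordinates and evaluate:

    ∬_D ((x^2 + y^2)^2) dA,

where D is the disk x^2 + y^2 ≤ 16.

The region D is 0 ≤ r ≤ 4, 0 ≤ θ ≤ 2π in polar coordinates, where x = r cos(θ), y = r sin(θ), and dA = r dr dθ.

Under the substitution, the integrand becomes r^4, so

    ∬_D ((x^2 + y^2)^2) dA = ∫_{0}^{2π} ∫_{0}^{4} (r^4) · r dr dθ.

Inner integral (in r): ∫_{0}^{4} (r^4) · r dr = 2048/3.

Outer integral (in θ): ∫_{0}^{2π} (2048/3) dθ = 4096π/3.

Therefore ∬_D ((x^2 + y^2)^2) dA = 4096π/3.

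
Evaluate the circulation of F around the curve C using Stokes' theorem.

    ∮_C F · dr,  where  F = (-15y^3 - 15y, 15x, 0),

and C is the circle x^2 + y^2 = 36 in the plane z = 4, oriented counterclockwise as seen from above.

Let S be the flat disk x^2 + y^2 ≤ 36 in the plane z = 4, with upward unit normal n̂ = ẑ. By Stokes' theorem,

    ∮_C F · dr = ∬_S (∇ × F) · n̂ dS = ∬_D (curl F)_z dA,

where D is the disk x^2 + y^2 ≤ 36.

Compute the curl of F = (-15y^3 - 15y, 15x, 0):
    (∇ × F)_x = ∂F_z/∂y - ∂F_y/∂z = 0,
    (∇ × F)_y = ∂F_x/∂z - ∂F_z/∂x = 0,
    (∇ × F)_z = ∂F_y/∂x - ∂F_x/∂y = 45y^2 + 30.

On z = 4, (curl F)_z = 45y^2 + 30.

Convert to polar (x = r cos θ, y = r sin θ, dA = r dr dθ); the integrand becomes 45r^2sin(θ)^2 + 30, so

    ∬_D (curl F)_z dA = ∫_0^{2π} ∫_0^{6} (45r^2sin(θ)^2 + 30) · r dr dθ.

Inner (r from 0 to 6): 14580sin(θ)^2 + 540.
Outer (θ from 0 to 2π): 15660π.

Therefore ∮_C F · dr = 15660π.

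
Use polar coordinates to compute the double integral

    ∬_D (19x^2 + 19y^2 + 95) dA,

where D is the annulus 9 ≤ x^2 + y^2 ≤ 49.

The region D is 3 ≤ r ≤ 7, 0 ≤ θ ≤ 2π in polar coordinates, where x = r cos(θ), y = r sin(θ), and dA = r dr dθ.

Under the substitution, the integrand becomes 19r^2 + 95, so

    ∬_D (19x^2 + 19y^2 + 95) dA = ∫_{0}^{2π} ∫_{3}^{7} (19r^2 + 95) · r dr dθ.

Inner integral (in r): ∫_{3}^{7} (19r^2 + 95) · r dr = 12920.

Outer integral (in θ): ∫_{0}^{2π} (12920) dθ = 25840π.

Therefore ∬_D (19x^2 + 19y^2 + 95) dA = 25840π.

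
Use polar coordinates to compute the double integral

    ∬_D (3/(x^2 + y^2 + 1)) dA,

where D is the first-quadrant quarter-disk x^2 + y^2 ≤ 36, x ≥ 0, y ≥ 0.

The region D is 0 ≤ r ≤ 6, 0 ≤ θ ≤ π/2 in polar coordinates, where x = r cos(θ), y = r sin(θ), and dA = r dr dθ.

Under the substitution, the integrand becomes 3/(r^2 + 1), so

    ∬_D (3/(x^2 + y^2 + 1)) dA = ∫_{0}^{π/2} ∫_{0}^{6} (3/(r^2 + 1)) · r dr dθ.

Inner integral (in r): ∫_{0}^{6} (3/(r^2 + 1)) · r dr = 3log(37)/2.

Outer integral (in θ): ∫_{0}^{π/2} (3log(37)/2) dθ = 3π log(37)/4.

Therefore ∬_D (3/(x^2 + y^2 + 1)) dA = 3π log(37)/4.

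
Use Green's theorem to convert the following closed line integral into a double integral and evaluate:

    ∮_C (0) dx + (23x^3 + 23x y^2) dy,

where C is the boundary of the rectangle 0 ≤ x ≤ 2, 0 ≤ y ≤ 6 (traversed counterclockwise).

Green's theorem converts the closed line integral into a double integral over the enclosed region D:

    ∮_C P dx + Q dy = ∬_D (∂Q/∂x - ∂P/∂y) dA.

Here P = 0, Q = 23x^3 + 23x y^2, so

    ∂Q/∂x = 69x^2 + 23y^2,    ∂P/∂y = 0,
    ∂Q/∂x - ∂P/∂y = 69x^2 + 23y^2.

D is the region 0 ≤ x ≤ 2, 0 ≤ y ≤ 6. Evaluating the double integral:

    ∬_D (69x^2 + 23y^2) dA = ∫_0^{2} ∫_0^{6} (69x^2 + 23y^2) dy dx.

Inner (y from 0 to 6): 414x^2 + 1656.
Outer (x from 0 to 2): 4416.

Therefore ∮_C P dx + Q dy = 4416.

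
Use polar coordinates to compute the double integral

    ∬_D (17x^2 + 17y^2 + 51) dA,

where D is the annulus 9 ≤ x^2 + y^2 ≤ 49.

The region D is 3 ≤ r ≤ 7, 0 ≤ θ ≤ 2π in polar coordinates, where x = r cos(θ), y = r sin(θ), and dA = r dr dθ.

Under the substitution, the integrand becomes 17r^2 + 51, so

    ∬_D (17x^2 + 17y^2 + 51) dA = ∫_{0}^{2π} ∫_{3}^{7} (17r^2 + 51) · r dr dθ.

Inner integral (in r): ∫_{3}^{7} (17r^2 + 51) · r dr = 10880.

Outer integral (in θ): ∫_{0}^{2π} (10880) dθ = 21760π.

Therefore ∬_D (17x^2 + 17y^2 + 51) dA = 21760π.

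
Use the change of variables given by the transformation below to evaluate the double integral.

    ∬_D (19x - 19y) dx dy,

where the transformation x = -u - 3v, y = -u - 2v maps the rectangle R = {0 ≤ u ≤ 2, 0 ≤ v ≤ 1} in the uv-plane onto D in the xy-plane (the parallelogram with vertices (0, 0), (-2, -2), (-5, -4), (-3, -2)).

Compute the Jacobian determinant of (x, y) with respect to (u, v):

    ∂(x,y)/∂(u,v) = | -1  -3 | = (-1)(-2) - (-3)(-1) = -1.
                   | -1  -2 |

Its absolute value is |J| = 1 (the area scaling factor).

Substituting x = -u - 3v, y = -u - 2v into the integrand,

    19x - 19y → -19v,

so the integral becomes

    ∬_R (-19v) · |J| du dv = ∫_0^2 ∫_0^1 (-19v) dv du.

Inner (v): -19/2.
Outer (u): -19.

Therefore ∬_D (19x - 19y) dx dy = -19.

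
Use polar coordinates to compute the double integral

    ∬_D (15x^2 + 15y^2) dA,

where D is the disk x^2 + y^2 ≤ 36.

The region D is 0 ≤ r ≤ 6, 0 ≤ θ ≤ 2π in polar coordinates, where x = r cos(θ), y = r sin(θ), and dA = r dr dθ.

Under the substitution, the integrand becomes 15r^2, so

    ∬_D (15x^2 + 15y^2) dA = ∫_{0}^{2π} ∫_{0}^{6} (15r^2) · r dr dθ.

Inner integral (in r): ∫_{0}^{6} (15r^2) · r dr = 4860.

Outer integral (in θ): ∫_{0}^{2π} (4860) dθ = 9720π.

Therefore ∬_D (15x^2 + 15y^2) dA = 9720π.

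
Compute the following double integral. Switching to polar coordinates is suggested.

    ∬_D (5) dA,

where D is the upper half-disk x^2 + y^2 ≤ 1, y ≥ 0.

The region D is 0 ≤ r ≤ 1, 0 ≤ θ ≤ π in polar coordinates, where x = r cos(θ), y = r sin(θ), and dA = r dr dθ.

Under the substitution, the integrand becomes 5, so

    ∬_D (5) dA = ∫_{0}^{π} ∫_{0}^{1} (5) · r dr dθ.

Inner integral (in r): ∫_{0}^{1} (5) · r dr = 5/2.

Outer integral (in θ): ∫_{0}^{π} (5/2) dθ = 5π/2.

Therefore ∬_D (5) dA = 5π/2.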